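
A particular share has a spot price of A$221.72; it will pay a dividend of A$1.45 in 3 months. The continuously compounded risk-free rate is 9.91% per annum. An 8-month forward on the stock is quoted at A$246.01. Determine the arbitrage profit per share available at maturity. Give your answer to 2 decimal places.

A$10.66 per share

PV(dividends) I = 1.45·e^(−0.0991·3/12) = 1.4145
Fair forward F* = (S − I)·e^(rT) = (221.72 − 1.4145)·e^0.066067 = 220.3055 × 1.068298 = 235.3519
Market A$246.01 > fair 235.3519: forward overpriced → cash-and-carry (borrow at r, buy the stock and collect the dividends, short the forward).
Profit at T = |F_mkt − F*| = |246.01 − 235.3519| = A$10.66 per share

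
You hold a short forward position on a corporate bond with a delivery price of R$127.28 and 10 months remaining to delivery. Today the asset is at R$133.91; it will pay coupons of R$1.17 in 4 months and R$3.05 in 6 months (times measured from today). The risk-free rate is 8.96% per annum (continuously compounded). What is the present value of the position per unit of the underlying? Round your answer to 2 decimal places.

-R$11.74

PV(remaining coupons) I = 1.17·e^(−0.0896·4/12) + 3.05·e^(−0.0896·6/12) = 4.0519
Current forward F = (S − I)·e^(rT) = (133.91 − 4.0519)·e^(0.0896·10/12) = 129.8581 × 1.077525 = 139.9253
Value (long) = (F − K)·e^(−rT) = (139.9253 − 127.28) × 0.928053 = 11.7355
Short position value = −(long value) = -R$11.74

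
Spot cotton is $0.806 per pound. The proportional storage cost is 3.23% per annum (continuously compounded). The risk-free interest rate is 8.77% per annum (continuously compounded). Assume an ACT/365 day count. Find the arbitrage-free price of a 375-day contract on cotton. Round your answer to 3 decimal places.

$0.912 per pound

Net carry = r + u − y = 0.0877 + 0.0323 − 0.0000 = 0.1200
F = S·e^((r+u−y)T) = 0.806 · e^(0.1200 × 375/365) = 0.806 · e^0.123288
= 0.806 × 1.131210 = $0.912 per pound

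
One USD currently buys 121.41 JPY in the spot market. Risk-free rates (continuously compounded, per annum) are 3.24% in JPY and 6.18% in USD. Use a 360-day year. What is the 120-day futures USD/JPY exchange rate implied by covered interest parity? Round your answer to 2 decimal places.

F = S·e^((r_JPY − r_USD)T) = 121.41 · e^((0.0324 − 0.0618) × 120/360)
= 121.41 · e^-0.009800 = 121.41 × 0.990248
F = 120.23 JPY per USD

120.23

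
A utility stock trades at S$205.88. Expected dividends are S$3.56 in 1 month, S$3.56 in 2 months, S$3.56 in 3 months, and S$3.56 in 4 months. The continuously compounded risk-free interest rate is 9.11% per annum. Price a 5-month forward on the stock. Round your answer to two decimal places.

PV(dividends) I = 3.56·e^(−0.0911·1/12) + 3.56·e^(−0.0911·2/12) + 3.56·e^(−0.0911·3/12) + 3.56·e^(−0.0911·4/12)
I = 3.5331 + 3.5064 + 3.4798 + 3.4535 = 13.9728
F = (S − I)·e^(rT) = (205.88 − 13.9728) · e^(0.0911·5/12)
= 191.9072 · e^0.037958 = 191.9072 × 1.038688 = S$199.33

S$199.33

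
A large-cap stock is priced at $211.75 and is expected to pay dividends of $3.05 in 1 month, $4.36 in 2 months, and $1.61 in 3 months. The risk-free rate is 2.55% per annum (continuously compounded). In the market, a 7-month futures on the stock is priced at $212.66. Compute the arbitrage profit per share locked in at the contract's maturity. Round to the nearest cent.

PV(dividends) I = 3.05·e^(−0.0255·1/12) + 4.36·e^(−0.0255·2/12) + 1.61·e^(−0.0255·3/12) = 8.9848
Fair futures F* = (S − I)·e^(rT) = (211.75 − 8.9848)·e^0.014875 = 202.7652 × 1.014986 = 205.8038
Market $212.66 > fair 205.8038: forward overpriced → cash-and-carry (borrow at r, buy the stock and collect the dividends, short the forward).
Profit at T = |F_mkt − F*| = |212.66 − 205.8038| = $6.86 per share

$6.86 per share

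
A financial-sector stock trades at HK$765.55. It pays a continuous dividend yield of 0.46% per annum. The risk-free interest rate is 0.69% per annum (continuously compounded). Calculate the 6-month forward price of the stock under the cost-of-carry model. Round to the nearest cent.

F = S·e^((r − q)T) = 765.55 · e^((0.0069 − 0.0046) × 6/12)
= 765.55 · e^0.001150 = 765.55 × 1.001151
F = HK$766.43

HK$766.43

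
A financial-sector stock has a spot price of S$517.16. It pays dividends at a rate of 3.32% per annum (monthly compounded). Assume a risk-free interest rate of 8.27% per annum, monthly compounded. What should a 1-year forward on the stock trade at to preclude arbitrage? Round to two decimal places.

F = S · (1+r/12)^(12T) / (1+q/12)^(12T)
= 517.16 × 1.085908 / 1.033710 = 517.16 × 1.050496
F = S$543.27

S$543.27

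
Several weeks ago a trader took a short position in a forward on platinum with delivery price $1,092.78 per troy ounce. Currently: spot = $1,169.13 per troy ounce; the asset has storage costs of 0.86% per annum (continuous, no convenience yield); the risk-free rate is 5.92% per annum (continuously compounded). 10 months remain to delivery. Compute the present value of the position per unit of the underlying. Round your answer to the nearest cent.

-$137.36 per troy ounce

Current fair forward for the remaining 10 months: F = S·e^((r + u)·T), (r + u) = 0.0592 + 0.0086 = 0.0678
F = 1169.13 · e^(0.0678 × 10/12) = 1169.13 × 1.05812661 = 1237.0876
Value of long forward = (F − K)·e^(−rT) = (1237.0876 − 1092.78) · e^(−0.0592·10/12)
= 144.3076 × 0.95186379 = 137.36
Short position value = −(long value) = -$137.36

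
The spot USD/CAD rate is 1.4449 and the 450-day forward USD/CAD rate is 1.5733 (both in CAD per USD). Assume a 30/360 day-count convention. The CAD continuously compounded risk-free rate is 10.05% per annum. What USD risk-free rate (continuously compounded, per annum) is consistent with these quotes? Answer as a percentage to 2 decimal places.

F = S·e^((r_CAD − r_USD)T) ⇒ r_USD = r_CAD − ln(F/S)/T
ln(1.5733/1.4449) = 0.085135; /(450/360) = 0.068108
r_USD = 0.1005 − 0.068108 = 0.032392
r_USD = 3.24%

3.24%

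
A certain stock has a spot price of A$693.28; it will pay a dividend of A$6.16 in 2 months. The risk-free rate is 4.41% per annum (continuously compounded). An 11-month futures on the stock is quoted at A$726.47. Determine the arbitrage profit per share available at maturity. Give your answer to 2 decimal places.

PV(dividends) I = 6.16·e^(−0.0441·2/12) = 6.1149
Fair futures F* = (S − I)·e^(rT) = (693.28 − 6.1149)·e^0.040425 = 687.1651 × 1.041253 = 715.5127
Market A$726.47 > fair 715.5127: forward overpriced → cash-and-carry (borrow at r, buy the stock and collect the dividends, short the forward).
Profit at T = |F_mkt − F*| = |726.47 − 715.5127| = A$10.96 per share

A$10.96 per share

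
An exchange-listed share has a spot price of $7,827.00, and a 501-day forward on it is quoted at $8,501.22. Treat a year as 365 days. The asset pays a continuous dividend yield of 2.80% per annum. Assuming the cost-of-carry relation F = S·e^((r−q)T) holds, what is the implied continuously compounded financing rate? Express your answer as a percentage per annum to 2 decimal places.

8.82%

From F = S·e^((r−q)T): (r − q) = ln(F/S)/T
ln(8501.22/7827.00) = ln(1.086140) = 0.082630
(r − q) = 0.082630 / (501/365) = 0.060200
r = ln(F/S)/T + q = 0.060200 + 0.0280 = 0.088200
r = 8.82%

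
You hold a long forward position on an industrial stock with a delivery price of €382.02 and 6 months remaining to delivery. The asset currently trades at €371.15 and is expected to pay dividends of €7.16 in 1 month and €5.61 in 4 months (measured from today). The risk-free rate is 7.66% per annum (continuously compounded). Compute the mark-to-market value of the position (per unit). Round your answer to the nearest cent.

-€9.10

PV(remaining dividends) I = 7.16·e^(−0.0766·1/12) + 5.61·e^(−0.0766·4/12) = 12.5830
Current forward F = (S − I)·e^(rT) = (371.15 − 12.5830)·e^(0.0766·6/12) = 358.5670 × 1.039043 = 372.5665
Value (long) = (F − K)·e^(−rT) = (372.5665 − 382.02) × 0.962424 = -9.0983
Value = -€9.10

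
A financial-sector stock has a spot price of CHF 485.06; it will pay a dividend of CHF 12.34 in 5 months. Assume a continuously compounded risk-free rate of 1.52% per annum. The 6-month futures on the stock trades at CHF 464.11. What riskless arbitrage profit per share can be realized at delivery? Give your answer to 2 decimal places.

PV(dividends) I = 12.34·e^(−0.0152·5/12) = 12.2621
Fair futures F* = (S − I)·e^(rT) = (485.06 − 12.2621)·e^0.007600 = 472.7979 × 1.007629 = 476.4049
Market CHF 464.11 < fair 476.4049: forward underpriced → reverse cash-and-carry (short the stock, invest proceeds at r, pay the dividends, go long the forward).
Profit at T = |F_mkt − F*| = |464.11 − 476.4049| = CHF 12.29 per share

CHF 12.29 per share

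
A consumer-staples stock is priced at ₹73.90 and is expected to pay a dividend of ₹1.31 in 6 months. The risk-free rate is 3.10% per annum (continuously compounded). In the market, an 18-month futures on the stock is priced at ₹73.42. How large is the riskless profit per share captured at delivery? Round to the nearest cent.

₹2.65 per share

PV(dividends) I = 1.31·e^(−0.0310·6/12) = 1.2899
Fair futures F* = (S − I)·e^(rT) = (73.90 − 1.2899)·e^0.046500 = 72.6101 × 1.047598 = 76.0662
Market ₹73.42 < fair 76.0662: forward underpriced → reverse cash-and-carry (short the stock, invest proceeds at r, pay the dividends, go long the forward).
Profit at T = |F_mkt − F*| = |73.42 − 76.0662| = ₹2.65 per share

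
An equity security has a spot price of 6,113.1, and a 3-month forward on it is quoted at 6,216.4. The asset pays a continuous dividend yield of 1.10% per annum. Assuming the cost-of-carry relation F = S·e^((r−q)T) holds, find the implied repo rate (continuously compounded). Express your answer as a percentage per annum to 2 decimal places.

From F = S·e^((r−q)T): (r − q) = ln(F/S)/T
ln(6216.4/6113.1) = ln(1.016898) = 0.016757
(r − q) = 0.016757 / (3/12) = 0.067028
r = ln(F/S)/T + q = 0.067028 + 0.0110 = 0.078028
r = 7.80%

7.80%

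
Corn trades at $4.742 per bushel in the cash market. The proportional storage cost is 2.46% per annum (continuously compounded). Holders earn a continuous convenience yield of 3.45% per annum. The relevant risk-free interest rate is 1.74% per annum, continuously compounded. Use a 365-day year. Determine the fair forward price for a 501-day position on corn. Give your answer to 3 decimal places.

Net carry = r + u − y = 0.0174 + 0.0246 − 0.0345 = 0.0075
F = S·e^((r+u−y)T) = 4.742 · e^(0.0075 × 501/365) = 4.742 · e^0.010295
= 4.742 × 1.010348 = $4.791 per bushel

$4.791 per bushel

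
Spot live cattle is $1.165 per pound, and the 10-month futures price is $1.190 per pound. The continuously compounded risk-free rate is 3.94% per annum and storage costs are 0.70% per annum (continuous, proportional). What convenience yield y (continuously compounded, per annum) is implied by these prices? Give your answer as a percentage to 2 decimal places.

2.09%

F = S·e^((r+u−y)T) ⇒ (r+u−y) = ln(F/S)/T
ln(1.190/1.165) = 0.021232; /T ⇒ 0.025478
y = r + u − ln(F/S)/T = 0.0394 + 0.0070 − 0.025478 = 0.020922
y = 2.09%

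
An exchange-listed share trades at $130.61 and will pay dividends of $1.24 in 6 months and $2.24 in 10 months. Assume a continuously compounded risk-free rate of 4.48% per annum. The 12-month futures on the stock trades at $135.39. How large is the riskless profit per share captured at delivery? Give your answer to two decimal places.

$2.32 per share

PV(dividends) I = 1.24·e^(−0.0448·6/12) + 2.24·e^(−0.0448·10/12) = 3.3704
Fair futures F* = (S − I)·e^(rT) = (130.61 − 3.3704)·e^0.044800 = 127.2396 × 1.045819 = 133.0696
Market $135.39 > fair 133.0696: forward overpriced → cash-and-carry (borrow at r, buy the stock and collect the dividends, short the forward).
Profit at T = |F_mkt − F*| = |135.39 − 133.0696| = $2.32 per share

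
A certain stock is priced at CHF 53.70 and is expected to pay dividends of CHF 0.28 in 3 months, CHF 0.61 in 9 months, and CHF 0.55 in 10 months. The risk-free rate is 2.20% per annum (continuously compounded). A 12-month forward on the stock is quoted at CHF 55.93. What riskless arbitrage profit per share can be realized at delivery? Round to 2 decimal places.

PV(dividends) I = 0.28·e^(−0.0220·3/12) + 0.61·e^(−0.0220·9/12) + 0.55·e^(−0.0220·10/12) = 1.4185
Fair forward F* = (S − I)·e^(rT) = (53.70 − 1.4185)·e^0.022000 = 52.2815 × 1.022244 = 53.4444
Market CHF 55.93 > fair 53.4444: forward overpriced → cash-and-carry (borrow at r, buy the stock and collect the dividends, short the forward).
Profit at T = |F_mkt − F*| = |55.93 − 53.4444| = CHF 2.49 per share

CHF 2.49 per share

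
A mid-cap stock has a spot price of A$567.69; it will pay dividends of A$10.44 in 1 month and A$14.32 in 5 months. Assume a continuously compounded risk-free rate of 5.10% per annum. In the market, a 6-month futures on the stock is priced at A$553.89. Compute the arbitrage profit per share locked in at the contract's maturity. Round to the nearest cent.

PV(dividends) I = 10.44·e^(−0.0510·1/12) + 14.32·e^(−0.0510·5/12) = 24.4146
Fair futures F* = (S − I)·e^(rT) = (567.69 − 24.4146)·e^0.025500 = 543.2754 × 1.025828 = 557.3071
Market A$553.89 < fair 557.3071: forward underpriced → reverse cash-and-carry (short the stock, invest proceeds at r, pay the dividends, go long the forward).
Profit at T = |F_mkt − F*| = |553.89 − 557.3071| = A$3.42 per share

A$3.42 per share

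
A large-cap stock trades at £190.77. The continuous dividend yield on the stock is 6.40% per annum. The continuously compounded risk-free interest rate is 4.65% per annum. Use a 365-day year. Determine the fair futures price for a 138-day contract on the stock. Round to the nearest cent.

F = S·e^((r − q)T) = 190.77 · e^((0.0465 − 0.0640) × 138/365)
= 190.77 · e^-0.006616 = 190.77 × 0.993406
F = £189.51

£189.51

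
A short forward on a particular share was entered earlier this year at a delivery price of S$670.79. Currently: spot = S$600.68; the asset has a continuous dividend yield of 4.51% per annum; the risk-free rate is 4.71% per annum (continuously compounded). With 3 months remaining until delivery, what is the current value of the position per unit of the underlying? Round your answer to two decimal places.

S$68.99

Current fair forward for the remaining 3 months: F = S·e^((r − q)·T), (r − q) = 0.0471 − 0.0451 = 0.0020
F = 600.68 · e^(0.0020 × 3/12) = 600.68 × 1.000500 = 600.9803
Value of long forward = (F − K)·e^(−rT) = (600.9803 − 670.79) · e^(−0.0471·3/12)
= -69.8097 × 0.988294 = -68.99
Short position value = −(long value) = S$68.99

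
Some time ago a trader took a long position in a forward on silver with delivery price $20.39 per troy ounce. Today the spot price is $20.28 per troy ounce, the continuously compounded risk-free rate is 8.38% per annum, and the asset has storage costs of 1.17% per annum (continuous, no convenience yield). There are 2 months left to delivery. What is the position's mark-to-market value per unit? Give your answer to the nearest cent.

$0.21 per troy ounce

Current fair forward for the remaining 2 months: F = S·e^((r + u)·T), (r + u) = 0.0838 + 0.0117 = 0.0955
F = 20.28 · e^(0.0955 × 2/12) = 20.28 × 1.016044 = 20.6054
Value of long forward = (F − K)·e^(−rT) = (20.6054 − 20.39) · e^(−0.0838·2/12)
= 0.2154 × 0.986130 = 0.21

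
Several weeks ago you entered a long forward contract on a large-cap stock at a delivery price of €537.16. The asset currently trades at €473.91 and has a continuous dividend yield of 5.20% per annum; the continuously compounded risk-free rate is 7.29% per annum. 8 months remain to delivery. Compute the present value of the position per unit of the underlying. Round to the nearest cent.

Current fair forward for the remaining 8 months: F = S·e^((r − q)·T), (r − q) = 0.0729 − 0.0520 = 0.0209
F = 473.91 · e^(0.0209 × 8/12) = 473.91 × 1.014031 = 480.5594
Value of long forward = (F − K)·e^(−rT) = (480.5594 − 537.16) · e^(−0.0729·8/12)
= -56.6006 × 0.952562 = -53.92

-€53.92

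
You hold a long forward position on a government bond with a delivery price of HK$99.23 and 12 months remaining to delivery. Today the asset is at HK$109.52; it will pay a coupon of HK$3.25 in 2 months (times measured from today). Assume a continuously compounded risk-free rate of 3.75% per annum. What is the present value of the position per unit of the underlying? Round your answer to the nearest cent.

PV(remaining coupons) I = 3.25·e^(−0.0375·2/12) = 3.2298
Current forward F = (S − I)·e^(rT) = (109.52 − 3.2298)·e^(0.0375·12/12) = 106.2902 × 1.038212 = 110.3518
Value (long) = (F − K)·e^(−rT) = (110.3518 − 99.23) × 0.963194 = 10.7125
Value = HK$10.71

HK$10.71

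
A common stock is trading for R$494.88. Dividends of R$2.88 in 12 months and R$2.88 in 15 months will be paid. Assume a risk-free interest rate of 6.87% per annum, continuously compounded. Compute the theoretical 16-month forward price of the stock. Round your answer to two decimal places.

R$536.51

PV(dividends) I = 2.88·e^(−0.0687·12/12) + 2.88·e^(−0.0687·15/12)
I = 2.6888 + 2.6430 = 5.3318
F = (S − I)·e^(rT) = (494.88 − 5.3318) · e^(0.0687·16/12)
= 489.5482 · e^0.091600 = 489.5482 × 1.095926 = R$536.51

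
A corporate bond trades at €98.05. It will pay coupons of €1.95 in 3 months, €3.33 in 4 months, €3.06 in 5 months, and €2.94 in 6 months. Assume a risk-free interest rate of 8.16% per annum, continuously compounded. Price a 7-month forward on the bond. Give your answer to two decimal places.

€91.37

PV(coupons) I = 1.95·e^(−0.0816·3/12) + 3.33·e^(−0.0816·4/12) + 3.06·e^(−0.0816·5/12) + 2.94·e^(−0.0816·6/12)
I = 1.9106 + 3.2406 + 2.9577 + 2.8225 = 10.9314
F = (S − I)·e^(rT) = (98.05 − 10.9314) · e^(0.0816·7/12)
= 87.1186 · e^0.047600 = 87.1186 × 1.048751 = €91.37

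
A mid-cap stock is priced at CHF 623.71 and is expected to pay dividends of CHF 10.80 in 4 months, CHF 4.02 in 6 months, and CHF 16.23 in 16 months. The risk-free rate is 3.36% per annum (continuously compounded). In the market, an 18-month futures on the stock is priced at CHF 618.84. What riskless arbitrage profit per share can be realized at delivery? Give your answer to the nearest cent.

CHF 5.40 per share

PV(dividends) I = 10.80·e^(−0.0336·4/12) + 4.02·e^(−0.0336·6/12) + 16.23·e^(−0.0336·16/12) = 30.1517
Fair futures F* = (S − I)·e^(rT) = (623.71 − 30.1517)·e^0.050400 = 593.5583 × 1.051692 = 624.2405
Market CHF 618.84 < fair 624.2405: forward underpriced → reverse cash-and-carry (short the stock, invest proceeds at r, pay the dividends, go long the forward).
Profit at T = |F_mkt − F*| = |618.84 − 624.2405| = CHF 5.40 per share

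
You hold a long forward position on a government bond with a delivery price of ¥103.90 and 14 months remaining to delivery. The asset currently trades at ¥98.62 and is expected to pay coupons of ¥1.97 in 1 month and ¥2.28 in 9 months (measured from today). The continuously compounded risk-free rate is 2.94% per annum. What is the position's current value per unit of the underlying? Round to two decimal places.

-¥5.97

PV(remaining coupons) I = 1.97·e^(−0.0294·1/12) + 2.28·e^(−0.0294·9/12) = 4.1955
Current forward F = (S − I)·e^(rT) = (98.62 − 4.1955)·e^(0.0294·14/12) = 94.4245 × 1.034895 = 97.7194
Value (long) = (F − K)·e^(−rT) = (97.7194 − 103.90) × 0.966282 = -5.9722
Value = -¥5.97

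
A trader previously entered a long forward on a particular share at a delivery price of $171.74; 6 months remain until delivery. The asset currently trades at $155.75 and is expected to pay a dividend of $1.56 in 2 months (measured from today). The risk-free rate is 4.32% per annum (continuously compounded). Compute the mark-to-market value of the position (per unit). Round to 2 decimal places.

PV(remaining dividends) I = 1.56·e^(−0.0432·2/12) = 1.5488
Current forward F = (S − I)·e^(rT) = (155.75 − 1.5488)·e^(0.0432·6/12) = 154.2012 × 1.021835 = 157.5682
Value (long) = (F − K)·e^(−rT) = (157.5682 − 171.74) × 0.978632 = -13.8690
Value = -$13.87

-$13.87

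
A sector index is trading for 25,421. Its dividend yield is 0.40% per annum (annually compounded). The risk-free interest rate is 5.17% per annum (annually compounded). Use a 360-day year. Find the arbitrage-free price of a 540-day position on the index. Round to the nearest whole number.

F = S · (1+r)^T / (1+q)^T
= 25421 × 1.078544 / 1.006006 = 25421 × 1.072105
F = 27,254

27,254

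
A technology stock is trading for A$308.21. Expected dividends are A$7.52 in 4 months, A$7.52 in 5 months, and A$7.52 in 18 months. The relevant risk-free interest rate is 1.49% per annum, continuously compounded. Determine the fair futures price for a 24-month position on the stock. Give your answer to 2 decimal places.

A$294.55

PV(dividends) I = 7.52·e^(−0.0149·4/12) + 7.52·e^(−0.0149·5/12) + 7.52·e^(−0.0149·18/12)
I = 7.4827 + 7.4735 + 7.3538 = 22.3100
F = (S − I)·e^(rT) = (308.21 − 22.3100) · e^(0.0149·24/12)
= 285.9000 · e^0.029800 = 285.9000 × 1.030248 = A$294.55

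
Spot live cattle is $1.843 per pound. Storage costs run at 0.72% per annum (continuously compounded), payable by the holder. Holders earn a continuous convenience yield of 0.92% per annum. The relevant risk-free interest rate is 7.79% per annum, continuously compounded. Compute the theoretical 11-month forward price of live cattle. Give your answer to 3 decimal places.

$1.976 per pound

Net carry = r + u − y = 0.0779 + 0.0072 − 0.0092 = 0.0759
F = S·e^((r+u−y)T) = 1.843 · e^(0.0759 × 11/12) = 1.843 · e^0.069575
= 1.843 × 1.072052 = $1.976 per pound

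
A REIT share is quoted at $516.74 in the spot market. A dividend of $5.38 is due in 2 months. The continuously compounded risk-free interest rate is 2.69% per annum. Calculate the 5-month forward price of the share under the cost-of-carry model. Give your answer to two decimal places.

PV(dividends) I = 5.38·e^(−0.0269·2/12)
I = 5.3559
F = (S − I)·e^(rT) = (516.74 − 5.3559) · e^(0.0269·5/12)
= 511.3841 · e^0.011208 = 511.3841 × 1.011271 = $517.15

$517.15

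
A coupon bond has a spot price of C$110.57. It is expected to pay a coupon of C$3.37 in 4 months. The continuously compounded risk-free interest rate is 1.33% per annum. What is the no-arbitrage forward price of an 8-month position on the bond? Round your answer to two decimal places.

PV(coupons) I = 3.37·e^(−0.0133·4/12)
I = 3.3551
F = (S − I)·e^(rT) = (110.57 − 3.3551) · e^(0.0133·8/12)
= 107.2149 · e^0.008867 = 107.2149 × 1.008906 = C$108.17

C$108.17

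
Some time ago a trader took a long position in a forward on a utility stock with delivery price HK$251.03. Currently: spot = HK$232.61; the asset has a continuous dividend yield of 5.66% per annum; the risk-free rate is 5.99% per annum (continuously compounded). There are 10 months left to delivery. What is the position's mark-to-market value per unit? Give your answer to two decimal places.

-HK$16.91

Current fair forward for the remaining 10 months: F = S·e^((r − q)·T), (r − q) = 0.0599 − 0.0566 = 0.0033
F = 232.61 · e^(0.0033 × 10/12) = 232.61 × 1.002754 = 233.2506
Value of long forward = (F − K)·e^(−rT) = (233.2506 − 251.03) · e^(−0.0599·10/12)
= -17.7794 × 0.951309 = -16.91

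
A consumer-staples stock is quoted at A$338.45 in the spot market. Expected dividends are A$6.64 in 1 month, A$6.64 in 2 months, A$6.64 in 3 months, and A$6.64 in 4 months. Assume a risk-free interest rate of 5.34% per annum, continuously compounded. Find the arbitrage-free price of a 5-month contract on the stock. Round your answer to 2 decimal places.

A$319.21

PV(dividends) I = 6.64·e^(−0.0534·1/12) + 6.64·e^(−0.0534·2/12) + 6.64·e^(−0.0534·3/12) + 6.64·e^(−0.0534·4/12)
I = 6.6105 + 6.5812 + 6.5519 + 6.5229 = 26.2665
F = (S − I)·e^(rT) = (338.45 − 26.2665) · e^(0.0534·5/12)
= 312.1835 · e^0.022250 = 312.1835 × 1.022499 = A$319.21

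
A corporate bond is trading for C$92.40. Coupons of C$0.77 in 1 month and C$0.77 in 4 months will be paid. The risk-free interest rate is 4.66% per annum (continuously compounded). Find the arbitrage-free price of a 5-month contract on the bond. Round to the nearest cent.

PV(coupons) I = 0.77·e^(−0.0466·1/12) + 0.77·e^(−0.0466·4/12)
I = 0.7670 + 0.7581 = 1.5251
F = (S − I)·e^(rT) = (92.40 − 1.5251) · e^(0.0466·5/12)
= 90.8749 · e^0.019417 = 90.8749 × 1.019607 = C$92.66

C$92.66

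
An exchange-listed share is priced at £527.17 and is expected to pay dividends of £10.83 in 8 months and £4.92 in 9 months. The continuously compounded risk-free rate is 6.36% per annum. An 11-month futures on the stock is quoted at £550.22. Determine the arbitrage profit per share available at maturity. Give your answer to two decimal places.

£7.38 per share

PV(dividends) I = 10.83·e^(−0.0636·8/12) + 4.92·e^(−0.0636·9/12) = 15.0712
Fair futures F* = (S − I)·e^(rT) = (527.17 − 15.0712)·e^0.058300 = 512.0988 × 1.060033 = 542.8416
Market £550.22 > fair 542.8416: forward overpriced → cash-and-carry (borrow at r, buy the stock and collect the dividends, short the forward).
Profit at T = |F_mkt − F*| = |550.22 − 542.8416| = £7.38 per share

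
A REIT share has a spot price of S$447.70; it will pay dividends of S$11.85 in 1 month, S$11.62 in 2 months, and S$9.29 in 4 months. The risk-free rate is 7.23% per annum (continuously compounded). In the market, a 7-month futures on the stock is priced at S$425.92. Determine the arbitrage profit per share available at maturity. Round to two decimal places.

PV(dividends) I = 11.85·e^(−0.0723·1/12) + 11.62·e^(−0.0723·2/12) + 9.29·e^(−0.0723·4/12) = 32.3284
Fair futures F* = (S − I)·e^(rT) = (447.70 − 32.3284)·e^0.042175 = 415.3716 × 1.043077 = 433.2646
Market S$425.92 < fair 433.2646: forward underpriced → reverse cash-and-carry (short the stock, invest proceeds at r, pay the dividends, go long the forward).
Profit at T = |F_mkt − F*| = |425.92 − 433.2646| = S$7.34 per share

S$7.34 per share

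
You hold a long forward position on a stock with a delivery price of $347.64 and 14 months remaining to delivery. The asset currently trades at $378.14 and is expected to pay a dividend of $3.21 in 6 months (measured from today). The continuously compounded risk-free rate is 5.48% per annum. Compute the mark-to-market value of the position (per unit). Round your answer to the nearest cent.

$48.91

PV(remaining dividends) I = 3.21·e^(−0.0548·6/12) = 3.1232
Current forward F = (S − I)·e^(rT) = (378.14 − 3.1232)·e^(0.0548·14/12) = 375.0168 × 1.066021 = 399.7758
Value (long) = (F − K)·e^(−rT) = (399.7758 − 347.64) × 0.938068 = 48.9069
Value = $48.91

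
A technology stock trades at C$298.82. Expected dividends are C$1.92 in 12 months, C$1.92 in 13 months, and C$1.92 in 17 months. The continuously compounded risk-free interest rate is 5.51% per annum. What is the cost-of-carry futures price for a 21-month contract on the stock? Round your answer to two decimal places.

C$323.12

PV(dividends) I = 1.92·e^(−0.0551·12/12) + 1.92·e^(−0.0551·13/12) + 1.92·e^(−0.0551·17/12)
I = 1.8171 + 1.8087 + 1.7758 = 5.4016
F = (S − I)·e^(rT) = (298.82 − 5.4016) · e^(0.0551·21/12)
= 293.4184 · e^0.096425 = 293.4184 × 1.101227 = C$323.12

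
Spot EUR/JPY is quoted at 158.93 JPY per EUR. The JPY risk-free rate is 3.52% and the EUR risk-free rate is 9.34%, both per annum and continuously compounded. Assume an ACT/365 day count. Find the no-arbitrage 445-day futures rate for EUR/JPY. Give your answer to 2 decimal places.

148.04

F = S·e^((r_JPY − r_EUR)T) = 158.93 · e^((0.0352 − 0.0934) × 445/365)
= 158.93 · e^-0.070956 = 158.93 × 0.931503
F = 148.04 JPY per EUR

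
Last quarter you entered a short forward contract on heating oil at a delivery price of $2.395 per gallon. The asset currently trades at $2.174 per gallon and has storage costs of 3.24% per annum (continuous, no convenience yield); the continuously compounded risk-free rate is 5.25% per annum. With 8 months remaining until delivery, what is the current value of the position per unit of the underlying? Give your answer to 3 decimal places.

$0.091 per gallon

Current fair forward for the remaining 8 months: F = S·e^((r + u)·T), (r + u) = 0.0525 + 0.0324 = 0.0849
F = 2.174 · e^(0.0849 × 8/12) = 2.174 × 1.058232 = 2.3006
Value of long forward = (F − K)·e^(−rT) = (2.3006 − 2.395) · e^(−0.0525·8/12)
= -0.0944 × 0.965605 = -0.091
Short position value = −(long value) = $0.091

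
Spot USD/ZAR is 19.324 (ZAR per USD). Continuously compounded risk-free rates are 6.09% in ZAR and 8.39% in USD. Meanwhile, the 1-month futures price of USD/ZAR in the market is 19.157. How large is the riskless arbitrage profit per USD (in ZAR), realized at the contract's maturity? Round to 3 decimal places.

0.130 per USD (in ZAR)

Fair futures: F* = S·e^(carry·T), with carry = (r_ZAR − r_USD) = 0.0609 − 0.0839 = -0.0230
F* = 19.324 · e^(-0.0230 × 1/12) = 19.324 · e^-0.001917 = 19.324 × 0.998085 = 19.2870
Market 19.157 < fair 19.2870: forward underpriced → reverse cash-and-carry (short spot, go long the forward).
At maturity, profit = |F_mkt − F*| = |19.157 − 19.2870| = 0.130 per USD (in ZAR)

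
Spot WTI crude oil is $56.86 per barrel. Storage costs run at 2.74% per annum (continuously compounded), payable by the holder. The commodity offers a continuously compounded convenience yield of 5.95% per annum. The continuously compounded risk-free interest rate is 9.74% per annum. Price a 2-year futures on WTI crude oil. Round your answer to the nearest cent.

Net carry = r + u − y = 0.0974 + 0.0274 − 0.0595 = 0.0653
F = S·e^((r+u−y)T) = 56.86 · e^(0.0653 × 2) = 56.86 · e^0.130600
= 56.86 × 1.139512 = $64.79 per barrel

$64.79 per barrel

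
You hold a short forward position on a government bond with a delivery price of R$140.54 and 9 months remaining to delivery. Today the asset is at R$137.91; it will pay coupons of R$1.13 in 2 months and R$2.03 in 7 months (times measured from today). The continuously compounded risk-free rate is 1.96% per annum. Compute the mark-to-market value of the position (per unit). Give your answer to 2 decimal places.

PV(remaining coupons) I = 1.13·e^(−0.0196·2/12) + 2.03·e^(−0.0196·7/12) = 3.1332
Current forward F = (S − I)·e^(rT) = (137.91 − 3.1332)·e^(0.0196·9/12) = 134.7768 × 1.014809 = 136.7727
Value (long) = (F − K)·e^(−rT) = (136.7727 − 140.54) × 0.985408 = -3.7123
Short position value = −(long value) = R$3.71

R$3.71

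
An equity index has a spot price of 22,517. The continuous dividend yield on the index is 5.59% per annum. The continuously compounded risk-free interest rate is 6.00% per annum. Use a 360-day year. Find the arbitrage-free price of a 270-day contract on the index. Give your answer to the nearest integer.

F = S·e^((r − q)T) = 22517 · e^((0.0600 − 0.0559) × 270/360)
= 22517 · e^0.003075 = 22517 × 1.003080
F = 22,586

22,586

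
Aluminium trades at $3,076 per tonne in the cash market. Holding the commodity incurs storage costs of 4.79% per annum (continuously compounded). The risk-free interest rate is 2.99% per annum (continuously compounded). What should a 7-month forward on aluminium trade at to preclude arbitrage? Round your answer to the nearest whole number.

Net carry = r + u − y = 0.0299 + 0.0479 − 0.0000 = 0.0778
F = S·e^((r+u−y)T) = 3076 · e^(0.0778 × 7/12) = 3076 · e^0.045383
= 3076 × 1.046429 = $3,219 per tonne

$3,219 per tonne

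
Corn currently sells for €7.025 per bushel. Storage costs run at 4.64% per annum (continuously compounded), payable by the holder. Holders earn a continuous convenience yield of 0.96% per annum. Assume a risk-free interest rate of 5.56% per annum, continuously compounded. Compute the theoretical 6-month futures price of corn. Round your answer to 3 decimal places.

Net carry = r + u − y = 0.0556 + 0.0464 − 0.0096 = 0.0924
F = S·e^((r+u−y)T) = 7.025 · e^(0.0924 × 6/12) = 7.025 · e^0.046200
= 7.025 × 1.047284 = €7.357 per bushel

€7.357 per bushel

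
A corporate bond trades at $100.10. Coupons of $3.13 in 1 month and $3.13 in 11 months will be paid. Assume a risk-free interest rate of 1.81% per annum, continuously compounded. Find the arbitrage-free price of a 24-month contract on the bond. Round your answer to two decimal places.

$97.36

PV(coupons) I = 3.13·e^(−0.0181·1/12) + 3.13·e^(−0.0181·11/12)
I = 3.1253 + 3.0785 = 6.2038
F = (S − I)·e^(rT) = (100.10 − 6.2038) · e^(0.0181·24/12)
= 93.8962 · e^0.036200 = 93.8962 × 1.036863 = $97.36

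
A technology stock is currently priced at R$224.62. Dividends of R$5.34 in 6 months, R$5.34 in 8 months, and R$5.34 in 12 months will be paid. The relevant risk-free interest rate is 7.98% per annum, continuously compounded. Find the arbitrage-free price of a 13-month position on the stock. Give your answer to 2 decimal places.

PV(dividends) I = 5.34·e^(−0.0798·6/12) + 5.34·e^(−0.0798·8/12) + 5.34·e^(−0.0798·12/12)
I = 5.1311 + 5.0633 + 4.9304 = 15.1248
F = (S − I)·e^(rT) = (224.62 − 15.1248) · e^(0.0798·13/12)
= 209.4952 · e^0.086450 = 209.4952 × 1.090297 = R$228.41

R$228.41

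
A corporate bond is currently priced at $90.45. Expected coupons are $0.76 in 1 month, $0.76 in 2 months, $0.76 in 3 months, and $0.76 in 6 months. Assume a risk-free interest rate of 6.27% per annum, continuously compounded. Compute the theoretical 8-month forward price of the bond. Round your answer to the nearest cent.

$91.19

PV(coupons) I = 0.76·e^(−0.0627·1/12) + 0.76·e^(−0.0627·2/12) + 0.76·e^(−0.0627·3/12) + 0.76·e^(−0.0627·6/12)
I = 0.7560 + 0.7521 + 0.7482 + 0.7365 = 2.9928
F = (S − I)·e^(rT) = (90.45 − 2.9928) · e^(0.0627·8/12)
= 87.4572 · e^0.041800 = 87.4572 × 1.042686 = $91.19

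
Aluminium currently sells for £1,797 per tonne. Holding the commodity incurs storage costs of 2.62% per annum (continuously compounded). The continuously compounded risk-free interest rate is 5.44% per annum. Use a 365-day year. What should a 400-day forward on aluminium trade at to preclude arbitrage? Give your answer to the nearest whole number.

Net carry = r + u − y = 0.0544 + 0.0262 − 0.0000 = 0.0806
F = S·e^((r+u−y)T) = 1797 · e^(0.0806 × 400/365) = 1797 · e^0.088329
= 1797 × 1.092347 = £1,963 per tonne

£1,963 per tonne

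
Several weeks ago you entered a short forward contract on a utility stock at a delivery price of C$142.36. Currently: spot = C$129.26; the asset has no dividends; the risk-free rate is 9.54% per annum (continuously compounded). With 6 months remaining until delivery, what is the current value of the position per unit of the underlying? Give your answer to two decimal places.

C$6.47

Current fair forward for the remaining 6 months: F = S·e^(r·T), r = 0.0954
F = 129.26 · e^(0.0954 × 6/12) = 129.26 × 1.048856 = 135.5751
Value of long forward = (F − K)·e^(−rT) = (135.5751 − 142.36) · e^(−0.0954·6/12)
= -6.7849 × 0.953420 = -6.47
Short position value = −(long value) = C$6.47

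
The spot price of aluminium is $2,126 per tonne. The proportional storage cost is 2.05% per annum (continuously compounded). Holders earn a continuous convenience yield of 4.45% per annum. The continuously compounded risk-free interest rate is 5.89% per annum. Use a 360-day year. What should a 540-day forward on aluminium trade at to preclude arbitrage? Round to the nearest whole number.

$2,240 per tonne

Net carry = r + u − y = 0.0589 + 0.0205 − 0.0445 = 0.0349
F = S·e^((r+u−y)T) = 2126 · e^(0.0349 × 540/360) = 2126 · e^0.052350
= 2126 × 1.053744 = $2,240 per tonne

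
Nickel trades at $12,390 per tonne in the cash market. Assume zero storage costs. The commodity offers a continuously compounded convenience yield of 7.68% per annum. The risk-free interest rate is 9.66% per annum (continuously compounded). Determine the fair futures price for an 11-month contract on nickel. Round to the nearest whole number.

$12,617 per tonne

Net carry = r + u − y = 0.0966 + 0.0000 − 0.0768 = 0.0198
F = S·e^((r+u−y)T) = 12390 · e^(0.0198 × 11/12) = 12390 · e^0.018150
= 12390 × 1.018316 = $12,617 per tonne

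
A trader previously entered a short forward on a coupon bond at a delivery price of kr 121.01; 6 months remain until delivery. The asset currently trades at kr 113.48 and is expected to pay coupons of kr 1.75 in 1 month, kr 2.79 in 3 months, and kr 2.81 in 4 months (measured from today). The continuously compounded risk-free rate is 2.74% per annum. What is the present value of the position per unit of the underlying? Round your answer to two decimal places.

PV(remaining coupons) I = 1.75·e^(−0.0274·1/12) + 2.79·e^(−0.0274·3/12) + 2.81·e^(−0.0274·4/12) = 7.3014
Current forward F = (S − I)·e^(rT) = (113.48 − 7.3014)·e^(0.0274·6/12) = 106.1786 × 1.013794 = 107.6432
Value (long) = (F − K)·e^(−rT) = (107.6432 − 121.01) × 0.986393 = -13.1849
Short position value = −(long value) = kr 13.18

kr 13.18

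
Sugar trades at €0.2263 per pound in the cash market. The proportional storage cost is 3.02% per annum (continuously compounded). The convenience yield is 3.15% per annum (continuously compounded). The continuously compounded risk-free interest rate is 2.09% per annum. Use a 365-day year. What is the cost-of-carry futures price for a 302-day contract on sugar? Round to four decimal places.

Net carry = r + u − y = 0.0209 + 0.0302 − 0.0315 = 0.0196
F = S·e^((r+u−y)T) = 0.2263 · e^(0.0196 × 302/365) = 0.2263 · e^0.016217
= 0.2263 × 1.016349 = €0.2300 per pound

€0.2300 per pound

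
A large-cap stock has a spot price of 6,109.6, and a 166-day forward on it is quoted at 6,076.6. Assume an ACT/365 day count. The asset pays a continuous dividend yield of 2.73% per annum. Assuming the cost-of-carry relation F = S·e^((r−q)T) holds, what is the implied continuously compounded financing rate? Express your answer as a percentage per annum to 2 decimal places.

From F = S·e^((r−q)T): (r − q) = ln(F/S)/T
ln(6076.6/6109.6) = ln(0.994599) = -0.005416
(r − q) = -0.005416 / (166/365) = -0.011909
r = ln(F/S)/T + q = -0.011909 + 0.0273 = 0.015391
r = 1.54%

1.54%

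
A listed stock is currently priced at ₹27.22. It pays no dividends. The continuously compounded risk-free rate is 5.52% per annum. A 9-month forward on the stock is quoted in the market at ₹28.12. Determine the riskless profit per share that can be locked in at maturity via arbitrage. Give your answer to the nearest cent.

Fair forward: F* = S·e^(carry·T), with carry = r = 0.0552
F* = 27.22 · e^(0.0552 × 9/12) = 27.22 · e^0.041400 = 27.22 × 1.042269 = ₹28.3706
Market ₹28.12 < fair ₹28.3706: forward underpriced → reverse cash-and-carry (short spot, go long the forward).
At maturity, profit = |F_mkt − F*| = |28.12 − 28.3706| = ₹0.25 per share

₹0.25 per share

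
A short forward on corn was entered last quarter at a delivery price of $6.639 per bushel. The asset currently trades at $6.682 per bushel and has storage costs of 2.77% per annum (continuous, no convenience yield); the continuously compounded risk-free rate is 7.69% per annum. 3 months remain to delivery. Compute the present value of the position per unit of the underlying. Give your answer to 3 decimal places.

-$0.216 per bushel

Current fair forward for the remaining 3 months: F = S·e^((r + u)·T), (r + u) = 0.0769 + 0.0277 = 0.1046
F = 6.682 · e^(0.1046 × 3/12) = 6.682 × 1.026495 = 6.8590
Value of long forward = (F − K)·e^(−rT) = (6.8590 − 6.639) · e^(−0.0769·3/12)
= 0.2200 × 0.980959 = 0.216
Short position value = −(long value) = -$0.216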